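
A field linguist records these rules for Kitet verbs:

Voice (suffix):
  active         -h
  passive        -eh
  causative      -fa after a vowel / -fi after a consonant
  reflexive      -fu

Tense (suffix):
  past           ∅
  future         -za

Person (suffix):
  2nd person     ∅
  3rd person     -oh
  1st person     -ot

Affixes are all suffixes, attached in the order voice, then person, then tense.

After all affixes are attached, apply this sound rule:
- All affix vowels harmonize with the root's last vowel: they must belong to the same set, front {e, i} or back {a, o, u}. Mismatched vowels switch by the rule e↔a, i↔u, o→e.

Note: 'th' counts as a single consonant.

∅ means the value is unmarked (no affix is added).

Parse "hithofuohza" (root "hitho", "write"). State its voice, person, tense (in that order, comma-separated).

reflexive, 3rd person, future

Segment: hitho-fu-oh-za.
voice: -fu → reflexive.
person: -oh → 3rd person.
tense: -za → future.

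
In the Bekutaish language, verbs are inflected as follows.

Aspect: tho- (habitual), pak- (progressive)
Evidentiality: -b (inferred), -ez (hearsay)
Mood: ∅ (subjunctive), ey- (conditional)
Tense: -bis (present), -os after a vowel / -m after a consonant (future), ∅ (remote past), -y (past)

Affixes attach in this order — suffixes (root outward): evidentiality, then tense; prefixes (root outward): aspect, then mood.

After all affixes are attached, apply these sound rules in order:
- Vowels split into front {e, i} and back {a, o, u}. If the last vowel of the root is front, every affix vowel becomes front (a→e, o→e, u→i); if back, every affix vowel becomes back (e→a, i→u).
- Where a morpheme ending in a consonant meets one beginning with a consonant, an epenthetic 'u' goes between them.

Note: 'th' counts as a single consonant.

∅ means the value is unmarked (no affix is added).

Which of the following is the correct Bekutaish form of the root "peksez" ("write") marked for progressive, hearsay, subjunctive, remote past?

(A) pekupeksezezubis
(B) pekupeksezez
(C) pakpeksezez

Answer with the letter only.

Attach evidentiality hearsay -ez → peksezez.
Attach aspect progressive pak- → pakpeksezez.
mood = subjunctive: zero marking, form stays pakpeksezez.
tense = remote past: zero marking, form stays pakpeksezez.
Apply vowel harmony: pakpeksezez → pekpeksezez.
Apply epenthesis: pekpeksezez → pekupeksezez.
So the correct form is pekupeksezez, option (B).
(A) pekupeksezezubis is wrong: it uses present instead of remote past for tense.
(C) pakpeksezez is wrong: it fails to apply the sound rule(s).

B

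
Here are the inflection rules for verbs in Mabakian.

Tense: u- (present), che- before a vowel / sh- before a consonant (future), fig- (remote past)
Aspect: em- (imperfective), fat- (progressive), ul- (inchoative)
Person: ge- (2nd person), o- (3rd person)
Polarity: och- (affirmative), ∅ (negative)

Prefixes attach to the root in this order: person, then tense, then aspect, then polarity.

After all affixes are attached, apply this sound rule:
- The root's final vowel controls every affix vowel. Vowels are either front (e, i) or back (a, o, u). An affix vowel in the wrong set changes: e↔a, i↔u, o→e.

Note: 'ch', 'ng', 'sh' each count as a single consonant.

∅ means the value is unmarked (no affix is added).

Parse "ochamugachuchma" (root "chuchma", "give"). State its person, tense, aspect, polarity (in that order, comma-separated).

2nd person, present, imperfective, affirmative

Segment: och-em-u-ge-chuchma.
person: ge- → 2nd person.
tense: u- → present.
aspect: em- → imperfective.
polarity: och- → affirmative.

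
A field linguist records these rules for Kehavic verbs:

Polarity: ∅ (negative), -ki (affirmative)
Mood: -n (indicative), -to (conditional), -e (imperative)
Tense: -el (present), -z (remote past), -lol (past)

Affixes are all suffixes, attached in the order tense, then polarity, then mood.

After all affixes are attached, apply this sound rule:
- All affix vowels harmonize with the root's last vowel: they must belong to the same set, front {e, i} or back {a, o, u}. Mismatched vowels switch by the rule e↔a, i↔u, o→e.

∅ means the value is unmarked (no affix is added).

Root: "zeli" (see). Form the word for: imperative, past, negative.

zelilele

Attach tense past -lol → zelilol.
polarity = negative: zero marking, form stays zelilol.
Attach mood imperative -e → zelilole.
Apply vowel harmony: zelilole → zelilele.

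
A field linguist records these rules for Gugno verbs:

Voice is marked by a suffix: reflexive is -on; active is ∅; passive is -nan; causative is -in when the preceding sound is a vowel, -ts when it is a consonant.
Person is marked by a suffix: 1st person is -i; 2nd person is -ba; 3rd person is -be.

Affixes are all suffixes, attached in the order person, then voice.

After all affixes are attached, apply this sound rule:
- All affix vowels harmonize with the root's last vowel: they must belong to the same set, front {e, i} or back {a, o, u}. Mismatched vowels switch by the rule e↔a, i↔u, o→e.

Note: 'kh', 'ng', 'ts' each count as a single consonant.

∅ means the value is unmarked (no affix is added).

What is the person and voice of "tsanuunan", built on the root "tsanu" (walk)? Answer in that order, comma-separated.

Segment: tsanu-i-nan.
person: -i → 1st person.
voice: -nan → passive.

1st person, passive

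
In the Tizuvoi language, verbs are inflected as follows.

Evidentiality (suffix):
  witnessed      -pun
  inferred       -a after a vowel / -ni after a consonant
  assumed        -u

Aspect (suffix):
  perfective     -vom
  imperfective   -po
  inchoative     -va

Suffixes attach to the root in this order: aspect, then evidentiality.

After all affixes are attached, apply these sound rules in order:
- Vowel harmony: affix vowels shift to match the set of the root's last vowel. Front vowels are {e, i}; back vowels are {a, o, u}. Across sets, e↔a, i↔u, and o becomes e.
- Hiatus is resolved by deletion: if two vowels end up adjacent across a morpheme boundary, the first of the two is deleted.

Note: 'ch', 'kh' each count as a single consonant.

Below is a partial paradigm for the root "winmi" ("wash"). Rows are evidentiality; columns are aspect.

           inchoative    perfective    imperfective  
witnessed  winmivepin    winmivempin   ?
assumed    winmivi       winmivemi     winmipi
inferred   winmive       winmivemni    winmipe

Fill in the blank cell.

Attach aspect imperfective -po → winmipo.
Attach evidentiality witnessed -pun → winmipopun.
Apply vowel harmony: winmipopun → winmipepin.
Vowel deletion: no change.

winmipepin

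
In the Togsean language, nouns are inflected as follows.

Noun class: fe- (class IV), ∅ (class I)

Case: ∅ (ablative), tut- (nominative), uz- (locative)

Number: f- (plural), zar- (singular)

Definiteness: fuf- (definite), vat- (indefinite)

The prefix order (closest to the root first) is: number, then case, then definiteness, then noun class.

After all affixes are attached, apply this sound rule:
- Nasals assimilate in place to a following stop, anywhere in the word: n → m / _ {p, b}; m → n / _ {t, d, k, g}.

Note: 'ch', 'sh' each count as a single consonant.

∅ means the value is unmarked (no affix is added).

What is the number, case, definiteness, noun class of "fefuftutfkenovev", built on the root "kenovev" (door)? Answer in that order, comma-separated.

plural, nominative, definite, class IV

Segment: fe-fuf-tut-f-kenovev.
number: f- → plural.
case: tut- → nominative.
definiteness: fuf- → definite.
noun class: fe- → class IV.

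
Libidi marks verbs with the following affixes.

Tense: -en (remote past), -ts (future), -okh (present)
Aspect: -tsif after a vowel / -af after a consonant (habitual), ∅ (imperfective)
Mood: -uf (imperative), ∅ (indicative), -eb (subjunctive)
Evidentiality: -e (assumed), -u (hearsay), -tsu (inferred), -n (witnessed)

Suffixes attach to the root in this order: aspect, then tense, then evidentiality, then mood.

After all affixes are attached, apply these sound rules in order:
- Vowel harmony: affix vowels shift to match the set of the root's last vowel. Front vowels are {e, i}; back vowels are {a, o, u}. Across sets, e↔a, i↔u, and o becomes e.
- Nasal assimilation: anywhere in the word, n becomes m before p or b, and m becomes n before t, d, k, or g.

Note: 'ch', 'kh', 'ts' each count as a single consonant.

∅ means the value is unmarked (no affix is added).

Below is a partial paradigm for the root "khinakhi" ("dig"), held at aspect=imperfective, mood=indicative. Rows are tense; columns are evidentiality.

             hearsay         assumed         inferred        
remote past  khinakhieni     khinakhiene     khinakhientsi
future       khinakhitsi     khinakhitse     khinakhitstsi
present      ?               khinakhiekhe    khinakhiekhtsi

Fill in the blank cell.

aspect = imperfective: zero marking, form stays khinakhi.
Attach tense present -okh → khinakhiokh.
Attach evidentiality hearsay -u → khinakhiokhu.
mood = indicative: zero marking, form stays khinakhiokhu.
Apply vowel harmony: khinakhiokhu → khinakhiekhi.
Nasal assimilation: no change.

khinakhiekhi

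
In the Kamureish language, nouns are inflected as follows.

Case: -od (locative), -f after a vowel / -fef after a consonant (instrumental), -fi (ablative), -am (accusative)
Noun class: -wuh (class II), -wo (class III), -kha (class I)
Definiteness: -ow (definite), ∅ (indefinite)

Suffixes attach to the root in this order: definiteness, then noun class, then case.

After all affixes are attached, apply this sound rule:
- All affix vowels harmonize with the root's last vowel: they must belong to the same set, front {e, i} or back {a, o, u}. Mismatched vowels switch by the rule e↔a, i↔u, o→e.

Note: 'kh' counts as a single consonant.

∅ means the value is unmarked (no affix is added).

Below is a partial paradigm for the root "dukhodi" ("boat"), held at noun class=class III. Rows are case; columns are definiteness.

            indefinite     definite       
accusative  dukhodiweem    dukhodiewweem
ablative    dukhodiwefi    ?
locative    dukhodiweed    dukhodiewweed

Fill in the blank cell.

Attach definiteness definite -ow → dukhodiow.
Attach noun class class III -wo → dukhodiowwo.
Attach case ablative -fi → dukhodiowwofi.
Apply vowel harmony: dukhodiowwofi → dukhodiewwefi.

dukhodiewwefi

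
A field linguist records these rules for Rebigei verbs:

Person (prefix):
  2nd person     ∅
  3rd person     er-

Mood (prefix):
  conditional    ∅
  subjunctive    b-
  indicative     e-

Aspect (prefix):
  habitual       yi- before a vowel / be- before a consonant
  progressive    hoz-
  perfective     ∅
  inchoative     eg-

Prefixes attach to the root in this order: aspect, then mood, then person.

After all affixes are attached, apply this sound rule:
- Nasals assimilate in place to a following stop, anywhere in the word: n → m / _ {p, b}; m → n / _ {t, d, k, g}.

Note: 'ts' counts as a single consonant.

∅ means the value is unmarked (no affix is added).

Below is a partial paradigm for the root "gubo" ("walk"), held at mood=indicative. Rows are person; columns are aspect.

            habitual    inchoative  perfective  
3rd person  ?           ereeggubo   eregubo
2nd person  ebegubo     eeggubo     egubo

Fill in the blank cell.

erebegubo

Attach aspect habitual be- (before consonant 'g') → begubo.
Attach mood indicative e- → ebegubo.
Attach person 3rd person er- → erebegubo.
Nasal assimilation: no change.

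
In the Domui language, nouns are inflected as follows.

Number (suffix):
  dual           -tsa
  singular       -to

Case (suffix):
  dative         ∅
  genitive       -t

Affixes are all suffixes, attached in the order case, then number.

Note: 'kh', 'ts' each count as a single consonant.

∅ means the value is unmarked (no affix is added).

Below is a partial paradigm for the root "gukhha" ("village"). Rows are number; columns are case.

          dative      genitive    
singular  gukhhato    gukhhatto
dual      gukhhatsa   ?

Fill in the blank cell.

gukhhattsa

Attach case genitive -t → gukhhat.
Attach number dual -tsa → gukhhattsa.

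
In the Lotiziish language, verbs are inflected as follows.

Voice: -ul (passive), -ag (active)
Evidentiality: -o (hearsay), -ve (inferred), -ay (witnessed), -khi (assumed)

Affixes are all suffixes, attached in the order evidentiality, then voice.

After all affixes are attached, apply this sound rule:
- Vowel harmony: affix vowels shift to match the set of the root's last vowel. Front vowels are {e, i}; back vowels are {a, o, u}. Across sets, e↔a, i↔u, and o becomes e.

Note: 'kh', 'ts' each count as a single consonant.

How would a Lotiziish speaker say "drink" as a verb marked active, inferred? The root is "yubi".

Attach evidentiality inferred -ve → yubive.
Attach voice active -ag → yubiveag.
Apply vowel harmony: yubiveag → yubiveeg.

yubiveeg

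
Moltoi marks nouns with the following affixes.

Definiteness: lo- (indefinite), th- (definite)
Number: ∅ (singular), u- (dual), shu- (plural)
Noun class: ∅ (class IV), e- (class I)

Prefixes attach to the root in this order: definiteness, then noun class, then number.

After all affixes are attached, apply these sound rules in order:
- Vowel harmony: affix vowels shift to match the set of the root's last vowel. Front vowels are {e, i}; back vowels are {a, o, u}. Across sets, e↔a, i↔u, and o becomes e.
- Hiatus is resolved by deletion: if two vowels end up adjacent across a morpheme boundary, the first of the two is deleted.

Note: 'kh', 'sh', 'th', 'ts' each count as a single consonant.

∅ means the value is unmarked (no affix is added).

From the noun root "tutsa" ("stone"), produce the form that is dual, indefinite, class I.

alotutsa

Attach definiteness indefinite lo- → lotutsa.
Attach noun class class I e- → elotutsa.
Attach number dual u- → uelotutsa.
Apply vowel harmony: uelotutsa → ualotutsa.
Apply vowel deletion: ualotutsa → alotutsa.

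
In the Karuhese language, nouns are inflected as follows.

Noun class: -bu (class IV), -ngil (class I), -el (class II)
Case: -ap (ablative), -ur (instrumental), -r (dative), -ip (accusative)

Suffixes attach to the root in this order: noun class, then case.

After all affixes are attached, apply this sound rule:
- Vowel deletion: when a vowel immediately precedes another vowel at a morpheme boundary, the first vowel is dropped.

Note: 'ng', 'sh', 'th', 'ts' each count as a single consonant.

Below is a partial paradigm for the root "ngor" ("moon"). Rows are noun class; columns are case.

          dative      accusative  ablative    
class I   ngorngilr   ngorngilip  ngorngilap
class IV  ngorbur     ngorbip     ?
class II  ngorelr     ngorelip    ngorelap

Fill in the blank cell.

ngorbap

Attach noun class class IV -bu → ngorbu.
Attach case ablative -ap → ngorbuap.
Apply vowel deletion: ngorbuap → ngorbap.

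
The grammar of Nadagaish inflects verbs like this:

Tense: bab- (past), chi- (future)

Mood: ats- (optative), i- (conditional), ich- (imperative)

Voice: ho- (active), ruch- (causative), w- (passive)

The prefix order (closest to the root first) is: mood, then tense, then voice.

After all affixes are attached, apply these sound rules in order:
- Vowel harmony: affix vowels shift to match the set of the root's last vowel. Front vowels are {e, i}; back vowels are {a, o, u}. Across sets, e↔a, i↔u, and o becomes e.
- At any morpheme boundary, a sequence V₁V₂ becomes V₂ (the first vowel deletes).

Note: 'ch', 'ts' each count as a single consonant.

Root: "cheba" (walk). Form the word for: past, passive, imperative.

wbabuchcheba

Attach mood imperative ich- → ichcheba.
Attach tense past bab- → babichcheba.
Attach voice passive w- → wbabichcheba.
Apply vowel harmony: wbabichcheba → wbabuchcheba.
Vowel deletion: no change.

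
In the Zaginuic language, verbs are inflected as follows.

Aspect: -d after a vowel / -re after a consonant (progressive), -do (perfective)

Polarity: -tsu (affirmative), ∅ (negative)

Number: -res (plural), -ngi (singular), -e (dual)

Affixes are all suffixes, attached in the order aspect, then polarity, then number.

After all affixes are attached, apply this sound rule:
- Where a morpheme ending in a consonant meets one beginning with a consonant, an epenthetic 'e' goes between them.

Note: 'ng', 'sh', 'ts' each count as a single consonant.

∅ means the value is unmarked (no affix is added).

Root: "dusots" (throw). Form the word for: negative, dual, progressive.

Attach aspect progressive -re (after consonant 'ts') → dusotsre.
polarity = negative: zero marking, form stays dusotsre.
Attach number dual -e → dusotsree.
Apply epenthesis: dusotsree → dusotseree.

dusotseree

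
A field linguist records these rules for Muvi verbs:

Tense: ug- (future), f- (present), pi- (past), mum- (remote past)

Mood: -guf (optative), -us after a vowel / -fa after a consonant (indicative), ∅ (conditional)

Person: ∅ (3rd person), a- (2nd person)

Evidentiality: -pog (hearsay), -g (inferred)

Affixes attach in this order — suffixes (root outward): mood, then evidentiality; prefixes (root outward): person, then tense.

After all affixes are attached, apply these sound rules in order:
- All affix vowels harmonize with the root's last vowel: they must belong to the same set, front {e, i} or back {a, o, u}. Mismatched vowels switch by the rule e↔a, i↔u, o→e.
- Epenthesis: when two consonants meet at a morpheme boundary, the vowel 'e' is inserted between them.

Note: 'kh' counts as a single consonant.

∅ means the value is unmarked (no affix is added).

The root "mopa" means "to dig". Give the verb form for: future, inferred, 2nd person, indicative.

Attach mood indicative -us (after vowel 'a') → mopaus.
Attach evidentiality inferred -g → mopausg.
Attach person 2nd person a- → amopausg.
Attach tense future ug- → ugamopausg.
Vowel harmony: no change.
Apply epenthesis: ugamopausg → ugamopauseg.

ugamopauseg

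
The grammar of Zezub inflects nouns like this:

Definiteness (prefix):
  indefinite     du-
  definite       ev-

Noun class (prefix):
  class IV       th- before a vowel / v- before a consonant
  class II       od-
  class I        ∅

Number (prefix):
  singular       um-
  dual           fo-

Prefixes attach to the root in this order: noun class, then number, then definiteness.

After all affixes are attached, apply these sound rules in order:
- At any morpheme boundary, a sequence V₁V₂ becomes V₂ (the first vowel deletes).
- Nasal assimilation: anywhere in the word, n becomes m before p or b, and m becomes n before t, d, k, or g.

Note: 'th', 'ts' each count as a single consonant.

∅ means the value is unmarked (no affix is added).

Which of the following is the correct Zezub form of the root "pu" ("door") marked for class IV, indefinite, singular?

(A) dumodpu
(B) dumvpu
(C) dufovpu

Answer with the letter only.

B

Attach noun class class IV v- (before consonant 'p') → vpu.
Attach number singular um- → umvpu.
Attach definiteness indefinite du- → duumvpu.
Apply vowel deletion: duumvpu → dumvpu.
Nasal assimilation: no change.
So the correct form is dumvpu, option (B).
(C) dufovpu is wrong: it uses dual instead of singular for number.
(A) dumodpu is wrong: it uses class II instead of class IV for noun class.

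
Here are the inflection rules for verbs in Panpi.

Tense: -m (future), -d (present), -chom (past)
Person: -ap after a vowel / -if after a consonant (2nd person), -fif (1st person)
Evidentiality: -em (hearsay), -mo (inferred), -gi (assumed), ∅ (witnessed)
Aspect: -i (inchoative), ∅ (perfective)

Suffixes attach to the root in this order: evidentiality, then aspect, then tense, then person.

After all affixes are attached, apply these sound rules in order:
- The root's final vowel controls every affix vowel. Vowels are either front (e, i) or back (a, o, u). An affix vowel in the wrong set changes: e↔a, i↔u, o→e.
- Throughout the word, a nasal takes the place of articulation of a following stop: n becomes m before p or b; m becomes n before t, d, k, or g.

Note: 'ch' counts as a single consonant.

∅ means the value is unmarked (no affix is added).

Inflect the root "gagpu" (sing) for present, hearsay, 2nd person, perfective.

Attach evidentiality hearsay -em → gagpuem.
aspect = perfective: zero marking, form stays gagpuem.
Attach tense present -d → gagpuemd.
Attach person 2nd person -if (after consonant 'd') → gagpuemdif.
Apply vowel harmony: gagpuemdif → gagpuamduf.
Apply nasal assimilation: gagpuamduf → gagpuanduf.

gagpuanduf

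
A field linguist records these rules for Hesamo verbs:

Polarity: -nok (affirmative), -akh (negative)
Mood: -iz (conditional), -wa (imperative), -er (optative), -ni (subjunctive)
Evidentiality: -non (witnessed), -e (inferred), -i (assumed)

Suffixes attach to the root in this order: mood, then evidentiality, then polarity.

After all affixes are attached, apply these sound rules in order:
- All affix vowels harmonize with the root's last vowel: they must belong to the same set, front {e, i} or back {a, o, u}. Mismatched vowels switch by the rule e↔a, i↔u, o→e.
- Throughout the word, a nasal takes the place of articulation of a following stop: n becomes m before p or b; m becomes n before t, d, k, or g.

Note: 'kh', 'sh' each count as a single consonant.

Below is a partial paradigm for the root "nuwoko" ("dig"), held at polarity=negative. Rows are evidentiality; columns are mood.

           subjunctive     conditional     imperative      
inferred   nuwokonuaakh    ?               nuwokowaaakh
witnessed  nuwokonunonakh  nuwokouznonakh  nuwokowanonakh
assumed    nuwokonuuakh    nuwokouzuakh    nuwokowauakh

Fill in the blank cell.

nuwokouzaakh

Attach mood conditional -iz → nuwokoiz.
Attach evidentiality inferred -e → nuwokoize.
Attach polarity negative -akh → nuwokoizeakh.
Apply vowel harmony: nuwokoizeakh → nuwokouzaakh.
Nasal assimilation: no change.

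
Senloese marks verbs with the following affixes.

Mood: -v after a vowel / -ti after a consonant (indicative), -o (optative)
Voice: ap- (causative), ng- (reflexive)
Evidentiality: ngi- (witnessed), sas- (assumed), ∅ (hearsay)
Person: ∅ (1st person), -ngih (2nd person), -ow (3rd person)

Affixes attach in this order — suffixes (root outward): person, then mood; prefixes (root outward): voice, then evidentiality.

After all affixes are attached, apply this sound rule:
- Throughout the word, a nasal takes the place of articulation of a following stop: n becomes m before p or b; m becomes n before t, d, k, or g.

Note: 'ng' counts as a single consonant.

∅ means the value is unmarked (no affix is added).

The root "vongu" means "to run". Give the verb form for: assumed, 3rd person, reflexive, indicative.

sasngvonguowti

Attach voice reflexive ng- → ngvongu.
Attach evidentiality assumed sas- → sasngvongu.
Attach person 3rd person -ow → sasngvonguow.
Attach mood indicative -ti (after consonant 'w') → sasngvonguowti.
Nasal assimilation: no change.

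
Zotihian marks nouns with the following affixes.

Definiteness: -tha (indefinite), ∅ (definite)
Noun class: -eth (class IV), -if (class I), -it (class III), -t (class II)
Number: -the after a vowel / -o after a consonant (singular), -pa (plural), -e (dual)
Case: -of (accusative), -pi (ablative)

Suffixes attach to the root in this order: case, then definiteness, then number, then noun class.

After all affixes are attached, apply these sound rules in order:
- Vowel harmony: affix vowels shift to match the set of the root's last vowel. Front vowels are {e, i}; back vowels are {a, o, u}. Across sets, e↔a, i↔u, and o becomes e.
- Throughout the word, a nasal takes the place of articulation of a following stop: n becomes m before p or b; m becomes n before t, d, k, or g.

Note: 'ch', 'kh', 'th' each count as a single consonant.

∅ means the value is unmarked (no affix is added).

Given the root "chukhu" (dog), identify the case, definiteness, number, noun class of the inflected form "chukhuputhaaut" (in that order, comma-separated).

Segment: chukhu-pi-tha-e-it.
case: -pi → ablative.
definiteness: -tha → indefinite.
number: -e → dual.
noun class: -it → class III.

ablative, indefinite, dual, class III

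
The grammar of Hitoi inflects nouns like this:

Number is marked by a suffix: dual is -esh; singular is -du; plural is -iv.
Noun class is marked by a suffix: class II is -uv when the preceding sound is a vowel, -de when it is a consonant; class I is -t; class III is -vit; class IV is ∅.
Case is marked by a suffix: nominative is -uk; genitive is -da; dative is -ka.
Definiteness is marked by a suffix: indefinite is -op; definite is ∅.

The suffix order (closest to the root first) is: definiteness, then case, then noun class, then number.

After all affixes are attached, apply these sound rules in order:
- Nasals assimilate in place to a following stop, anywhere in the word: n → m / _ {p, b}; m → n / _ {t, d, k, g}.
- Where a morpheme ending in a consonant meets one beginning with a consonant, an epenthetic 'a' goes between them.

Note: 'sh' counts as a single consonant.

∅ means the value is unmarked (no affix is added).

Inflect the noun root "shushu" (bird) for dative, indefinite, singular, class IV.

shushuopakadu

Attach definiteness indefinite -op → shushuop.
Attach case dative -ka → shushuopka.
noun class = class IV: zero marking, form stays shushuopka.
Attach number singular -du → shushuopkadu.
Nasal assimilation: no change.
Apply epenthesis: shushuopkadu → shushuopakadu.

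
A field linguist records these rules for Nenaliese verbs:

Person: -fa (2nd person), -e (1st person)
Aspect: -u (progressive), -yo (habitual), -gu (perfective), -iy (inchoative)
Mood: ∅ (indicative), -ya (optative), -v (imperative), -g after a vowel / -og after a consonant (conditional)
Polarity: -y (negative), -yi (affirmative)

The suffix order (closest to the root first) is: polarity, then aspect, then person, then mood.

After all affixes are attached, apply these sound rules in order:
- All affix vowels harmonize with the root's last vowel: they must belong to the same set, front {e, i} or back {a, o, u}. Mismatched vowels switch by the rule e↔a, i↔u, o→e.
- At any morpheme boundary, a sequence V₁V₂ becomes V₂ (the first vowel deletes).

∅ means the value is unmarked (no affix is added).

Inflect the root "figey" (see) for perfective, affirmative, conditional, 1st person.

Attach polarity affirmative -yi → figeyyi.
Attach aspect perfective -gu → figeyyigu.
Attach person 1st person -e → figeyyigue.
Attach mood conditional -g (after vowel 'e') → figeyyigueg.
Apply vowel harmony: figeyyigueg → figeyyigieg.
Apply vowel deletion: figeyyigieg → figeyyigeg.

figeyyigeg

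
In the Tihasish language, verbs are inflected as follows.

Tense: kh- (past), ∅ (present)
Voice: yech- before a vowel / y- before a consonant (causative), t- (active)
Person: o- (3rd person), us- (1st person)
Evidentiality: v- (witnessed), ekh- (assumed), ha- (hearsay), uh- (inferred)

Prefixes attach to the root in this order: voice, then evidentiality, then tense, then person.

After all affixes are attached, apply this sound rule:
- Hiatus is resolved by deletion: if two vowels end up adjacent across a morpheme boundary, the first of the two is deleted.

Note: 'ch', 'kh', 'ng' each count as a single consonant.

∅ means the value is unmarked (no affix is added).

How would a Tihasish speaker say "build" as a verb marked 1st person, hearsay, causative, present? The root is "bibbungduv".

ushaybibbungduv

Attach voice causative y- (before consonant 'b') → ybibbungduv.
Attach evidentiality hearsay ha- → haybibbungduv.
tense = present: zero marking, form stays haybibbungduv.
Attach person 1st person us- → ushaybibbungduv.
Vowel deletion: no change.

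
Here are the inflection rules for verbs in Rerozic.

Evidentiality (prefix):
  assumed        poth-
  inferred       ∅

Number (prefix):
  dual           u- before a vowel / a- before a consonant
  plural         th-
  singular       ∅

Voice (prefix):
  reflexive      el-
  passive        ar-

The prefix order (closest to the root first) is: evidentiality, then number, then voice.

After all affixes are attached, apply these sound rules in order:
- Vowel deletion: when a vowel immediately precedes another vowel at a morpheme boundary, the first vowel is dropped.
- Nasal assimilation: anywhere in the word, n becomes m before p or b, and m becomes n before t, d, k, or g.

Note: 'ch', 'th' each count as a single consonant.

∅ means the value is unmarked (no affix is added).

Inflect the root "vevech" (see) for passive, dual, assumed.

Attach evidentiality assumed poth- → pothvevech.
Attach number dual a- (before consonant 'p') → apothvevech.
Attach voice passive ar- → arapothvevech.
Vowel deletion: no change.
Nasal assimilation: no change.

arapothvevech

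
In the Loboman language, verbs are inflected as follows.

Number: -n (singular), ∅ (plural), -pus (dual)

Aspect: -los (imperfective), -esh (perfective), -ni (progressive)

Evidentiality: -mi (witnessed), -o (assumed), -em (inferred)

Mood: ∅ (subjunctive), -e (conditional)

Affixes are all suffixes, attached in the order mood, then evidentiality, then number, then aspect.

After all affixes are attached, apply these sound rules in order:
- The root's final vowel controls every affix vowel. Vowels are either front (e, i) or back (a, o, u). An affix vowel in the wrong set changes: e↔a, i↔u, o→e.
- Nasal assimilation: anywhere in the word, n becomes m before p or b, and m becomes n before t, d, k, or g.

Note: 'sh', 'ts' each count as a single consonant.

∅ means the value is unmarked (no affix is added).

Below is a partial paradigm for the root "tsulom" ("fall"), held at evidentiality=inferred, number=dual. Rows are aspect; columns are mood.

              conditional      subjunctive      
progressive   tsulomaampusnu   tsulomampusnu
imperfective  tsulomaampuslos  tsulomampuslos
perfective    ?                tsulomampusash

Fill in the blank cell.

tsulomaampusash

Attach mood conditional -e → tsulome.
Attach evidentiality inferred -em → tsulomeem.
Attach number dual -pus → tsulomeempus.
Attach aspect perfective -esh → tsulomeempusesh.
Apply vowel harmony: tsulomeempusesh → tsulomaampusash.
Nasal assimilation: no change.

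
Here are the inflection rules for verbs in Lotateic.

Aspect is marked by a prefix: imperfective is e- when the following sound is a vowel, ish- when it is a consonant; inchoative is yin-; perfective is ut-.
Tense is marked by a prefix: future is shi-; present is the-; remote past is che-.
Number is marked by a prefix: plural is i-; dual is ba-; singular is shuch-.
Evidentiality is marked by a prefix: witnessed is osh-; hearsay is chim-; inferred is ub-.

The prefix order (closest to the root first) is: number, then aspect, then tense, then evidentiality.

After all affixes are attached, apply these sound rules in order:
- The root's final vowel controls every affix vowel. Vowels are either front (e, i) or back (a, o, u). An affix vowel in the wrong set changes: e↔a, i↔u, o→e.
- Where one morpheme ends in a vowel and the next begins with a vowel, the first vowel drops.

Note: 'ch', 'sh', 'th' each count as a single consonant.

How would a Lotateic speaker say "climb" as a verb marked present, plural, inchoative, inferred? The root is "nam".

ubthayununam

Attach number plural i- → inam.
Attach aspect inchoative yin- → yininam.
Attach tense present the- → theyininam.
Attach evidentiality inferred ub- → ubtheyininam.
Apply vowel harmony: ubtheyininam → ubthayununam.
Vowel deletion: no change.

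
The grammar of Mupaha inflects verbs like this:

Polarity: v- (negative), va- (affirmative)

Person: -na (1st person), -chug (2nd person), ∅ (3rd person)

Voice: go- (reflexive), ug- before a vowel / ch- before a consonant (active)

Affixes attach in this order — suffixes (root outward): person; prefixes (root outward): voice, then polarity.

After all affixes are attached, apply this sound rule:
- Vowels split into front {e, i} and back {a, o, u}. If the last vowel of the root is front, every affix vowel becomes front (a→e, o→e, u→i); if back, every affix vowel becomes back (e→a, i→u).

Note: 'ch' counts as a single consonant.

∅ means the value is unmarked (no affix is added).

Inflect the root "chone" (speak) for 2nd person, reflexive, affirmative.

vegechonechig

Attach person 2nd person -chug → chonechug.
Attach voice reflexive go- → gochonechug.
Attach polarity affirmative va- → vagochonechug.
Apply vowel harmony: vagochonechug → vegechonechig.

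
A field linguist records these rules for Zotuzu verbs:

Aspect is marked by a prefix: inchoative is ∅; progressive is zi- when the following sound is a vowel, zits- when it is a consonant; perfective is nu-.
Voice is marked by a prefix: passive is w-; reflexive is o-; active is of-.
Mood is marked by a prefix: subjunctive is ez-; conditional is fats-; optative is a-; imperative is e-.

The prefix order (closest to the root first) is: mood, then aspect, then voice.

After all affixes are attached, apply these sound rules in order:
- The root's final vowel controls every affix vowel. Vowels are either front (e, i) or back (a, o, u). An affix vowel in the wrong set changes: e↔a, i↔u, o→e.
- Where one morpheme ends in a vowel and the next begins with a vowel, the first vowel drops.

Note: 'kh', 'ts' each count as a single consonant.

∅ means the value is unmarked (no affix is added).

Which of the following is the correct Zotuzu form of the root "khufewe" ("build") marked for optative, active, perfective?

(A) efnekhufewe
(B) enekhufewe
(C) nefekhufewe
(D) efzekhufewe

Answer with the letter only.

A

Attach mood optative a- → akhufewe.
Attach aspect perfective nu- → nuakhufewe.
Attach voice active of- → ofnuakhufewe.
Apply vowel harmony: ofnuakhufewe → efniekhufewe.
Apply vowel deletion: efniekhufewe → efnekhufewe.
So the correct form is efnekhufewe, option (A).
(D) efzekhufewe is wrong: it uses progressive instead of perfective for aspect.
(C) nefekhufewe is wrong: it has the affixes in the wrong order.
(B) enekhufewe is wrong: it uses reflexive instead of active for voice.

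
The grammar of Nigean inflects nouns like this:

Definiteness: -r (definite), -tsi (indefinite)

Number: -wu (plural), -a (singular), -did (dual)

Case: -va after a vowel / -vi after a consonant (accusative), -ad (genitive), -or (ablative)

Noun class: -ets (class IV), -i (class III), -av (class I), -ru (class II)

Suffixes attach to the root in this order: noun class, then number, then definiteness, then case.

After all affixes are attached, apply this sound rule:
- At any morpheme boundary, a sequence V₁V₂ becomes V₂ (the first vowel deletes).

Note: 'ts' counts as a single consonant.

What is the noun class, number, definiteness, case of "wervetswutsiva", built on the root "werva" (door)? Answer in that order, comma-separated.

Segment: werva-ets-wu-tsi-va.
noun class: -ets → class IV.
number: -wu → plural.
definiteness: -tsi → indefinite.
case: -va/vi → accusative.

class IV, plural, indefinite, accusative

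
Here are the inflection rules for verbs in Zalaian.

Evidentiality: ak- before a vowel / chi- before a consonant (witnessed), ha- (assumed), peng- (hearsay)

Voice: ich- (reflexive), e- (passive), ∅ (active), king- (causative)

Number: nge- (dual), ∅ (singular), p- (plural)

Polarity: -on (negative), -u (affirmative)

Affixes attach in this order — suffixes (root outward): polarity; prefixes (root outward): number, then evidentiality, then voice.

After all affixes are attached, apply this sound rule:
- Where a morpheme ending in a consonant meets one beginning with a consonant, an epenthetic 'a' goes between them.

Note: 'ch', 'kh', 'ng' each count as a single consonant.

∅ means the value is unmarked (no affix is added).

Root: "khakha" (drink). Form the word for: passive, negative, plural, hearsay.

Attach number plural p- → pkhakha.
Attach polarity negative -on → pkhakhaon.
Attach evidentiality hearsay peng- → pengpkhakhaon.
Attach voice passive e- → epengpkhakhaon.
Apply epenthesis: epengpkhakhaon → epengapakhakhaon.

epengapakhakhaon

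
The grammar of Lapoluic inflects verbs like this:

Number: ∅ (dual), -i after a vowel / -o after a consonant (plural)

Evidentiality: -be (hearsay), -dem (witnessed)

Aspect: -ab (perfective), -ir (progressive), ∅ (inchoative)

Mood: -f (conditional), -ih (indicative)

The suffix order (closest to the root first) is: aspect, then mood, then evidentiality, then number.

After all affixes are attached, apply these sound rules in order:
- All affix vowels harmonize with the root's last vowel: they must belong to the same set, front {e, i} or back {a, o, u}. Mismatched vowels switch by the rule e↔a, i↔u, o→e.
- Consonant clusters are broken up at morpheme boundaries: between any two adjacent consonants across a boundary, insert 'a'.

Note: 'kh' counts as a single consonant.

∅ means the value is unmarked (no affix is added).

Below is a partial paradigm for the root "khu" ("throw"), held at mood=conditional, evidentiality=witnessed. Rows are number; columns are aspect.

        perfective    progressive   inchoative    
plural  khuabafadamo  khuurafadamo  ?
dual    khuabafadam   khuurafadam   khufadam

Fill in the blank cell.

aspect = inchoative: zero marking, form stays khu.
Attach mood conditional -f → khuf.
Attach evidentiality witnessed -dem → khufdem.
Attach number plural -o (after consonant 'm') → khufdemo.
Apply vowel harmony: khufdemo → khufdamo.
Apply epenthesis: khufdamo → khufadamo.

khufadamo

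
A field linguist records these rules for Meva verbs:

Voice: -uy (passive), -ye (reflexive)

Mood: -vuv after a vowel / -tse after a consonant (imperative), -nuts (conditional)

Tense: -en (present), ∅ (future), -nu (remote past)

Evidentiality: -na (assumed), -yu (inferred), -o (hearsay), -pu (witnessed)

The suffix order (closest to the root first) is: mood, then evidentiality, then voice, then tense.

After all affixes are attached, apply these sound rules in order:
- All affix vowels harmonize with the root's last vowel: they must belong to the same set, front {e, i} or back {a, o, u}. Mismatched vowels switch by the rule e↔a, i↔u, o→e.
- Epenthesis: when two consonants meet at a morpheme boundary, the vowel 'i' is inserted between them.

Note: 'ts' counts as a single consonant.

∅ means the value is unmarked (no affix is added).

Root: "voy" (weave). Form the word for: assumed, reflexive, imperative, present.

voyitsanayaan

Attach mood imperative -tse (after consonant 'y') → voytse.
Attach evidentiality assumed -na → voytsena.
Attach voice reflexive -ye → voytsenaye.
Attach tense present -en → voytsenayeen.
Apply vowel harmony: voytsenayeen → voytsanayaan.
Apply epenthesis: voytsanayaan → voyitsanayaan.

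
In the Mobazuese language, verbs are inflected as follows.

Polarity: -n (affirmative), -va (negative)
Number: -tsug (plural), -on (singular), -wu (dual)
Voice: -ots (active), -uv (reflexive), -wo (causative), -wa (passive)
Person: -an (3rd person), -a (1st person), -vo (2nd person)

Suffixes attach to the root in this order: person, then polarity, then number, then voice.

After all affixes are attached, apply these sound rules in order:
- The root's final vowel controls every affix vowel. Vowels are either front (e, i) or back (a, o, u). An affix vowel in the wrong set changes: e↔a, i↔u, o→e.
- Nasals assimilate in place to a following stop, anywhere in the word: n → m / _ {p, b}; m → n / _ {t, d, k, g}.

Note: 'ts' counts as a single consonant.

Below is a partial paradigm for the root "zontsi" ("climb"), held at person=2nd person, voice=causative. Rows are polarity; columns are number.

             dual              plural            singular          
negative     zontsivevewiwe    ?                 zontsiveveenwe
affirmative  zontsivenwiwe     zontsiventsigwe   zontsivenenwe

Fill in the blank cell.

Attach person 2nd person -vo → zontsivo.
Attach polarity negative -va → zontsivova.
Attach number plural -tsug → zontsivovatsug.
Attach voice causative -wo → zontsivovatsugwo.
Apply vowel harmony: zontsivovatsugwo → zontsivevetsigwe.
Nasal assimilation: no change.

zontsivevetsigwe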